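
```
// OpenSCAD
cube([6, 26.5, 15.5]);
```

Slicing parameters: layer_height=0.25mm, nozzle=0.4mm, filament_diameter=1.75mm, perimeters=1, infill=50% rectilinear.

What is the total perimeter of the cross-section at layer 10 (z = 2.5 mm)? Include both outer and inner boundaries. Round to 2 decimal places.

65.00 mm

At z = 2.5 mm: the 6×26.5 cube contributes its full rectangle (perimeter 65.00 mm). Overall, the cross-section is a single solid region. Total boundary length (outer) = 65.00 mm.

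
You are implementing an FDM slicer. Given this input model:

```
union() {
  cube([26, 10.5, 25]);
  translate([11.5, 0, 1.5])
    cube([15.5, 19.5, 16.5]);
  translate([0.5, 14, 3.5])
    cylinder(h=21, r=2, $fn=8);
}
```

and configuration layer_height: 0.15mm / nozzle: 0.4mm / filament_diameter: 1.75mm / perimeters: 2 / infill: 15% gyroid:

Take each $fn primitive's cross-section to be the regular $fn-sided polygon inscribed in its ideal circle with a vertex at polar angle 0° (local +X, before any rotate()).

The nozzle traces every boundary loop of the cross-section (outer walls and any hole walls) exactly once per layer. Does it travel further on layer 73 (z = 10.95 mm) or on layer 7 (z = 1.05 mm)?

Layer 73 (z = 10.95): the cube (footprint 26×10.5) is included at this height (perimeter 73.00 mm); the 15.5×19.5 cube at (11.5, 0) contributes its full rectangle (perimeter 70.00 mm); the cylinder at (0.5, 14): section is a regular 8-gon, circumradius r=2 (perimeter = 2·8·2.000·sin(180°/8) = 12.25 mm); Taking the union: the regions partially overlap (shared area 152.25 mm²), so the edge portions inside another operand are dropped and the merged outline is re-measured after clipping — boundary = 105.25 mm. So its perimeter = 105.25 mm. Layer 7 (z = 1.05): the 26×10.5 cube contributes its full rectangle (perimeter 73.00 mm); the cube at (11.5, 0) does not reach this height (z outside [1.5, 18]); the cylinder at (0.5, 14) is absent (z outside [3.5, 24.5]); Combining (union): only the 26×10.5 cube is present, so the union is just that shape — boundary = 73.00 mm. So its perimeter = 73.00 mm. Layer 73 is larger (105.25 vs 73.00 mm).

layer 73 (z = 10.95 mm)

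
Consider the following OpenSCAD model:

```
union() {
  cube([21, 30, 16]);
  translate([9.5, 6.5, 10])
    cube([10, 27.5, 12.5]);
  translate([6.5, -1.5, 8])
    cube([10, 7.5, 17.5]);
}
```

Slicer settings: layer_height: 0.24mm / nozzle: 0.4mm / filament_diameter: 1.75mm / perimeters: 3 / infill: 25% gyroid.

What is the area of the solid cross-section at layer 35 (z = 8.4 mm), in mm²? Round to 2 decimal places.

At z = 8.4 mm: the cube is present — its section is the full 21×30 rectangle (area 630.00 mm²); the cube at (9.5, 6.5) does not reach this height (z outside [10, 22.5]); the 10×7.5 cube at (6.5, -1.5) contributes its full rectangle (area 75.00 mm²); Taking the union: the regions partially overlap — summed areas 705.00 mm² minus the doubly-counted overlap 60.00 mm² gives 645.00 mm² — area = 645.00 mm². Overall, the cross-section is a single solid region. Net area = 645.00 mm².

645.00 mm²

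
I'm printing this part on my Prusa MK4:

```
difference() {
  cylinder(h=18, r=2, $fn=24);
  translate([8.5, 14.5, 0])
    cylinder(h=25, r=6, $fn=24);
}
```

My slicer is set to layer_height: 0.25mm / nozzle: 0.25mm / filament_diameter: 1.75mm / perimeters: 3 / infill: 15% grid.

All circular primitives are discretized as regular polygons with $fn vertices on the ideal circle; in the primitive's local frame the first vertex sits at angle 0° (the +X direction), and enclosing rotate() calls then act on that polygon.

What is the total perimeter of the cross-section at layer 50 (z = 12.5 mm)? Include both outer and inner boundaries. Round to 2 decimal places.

At z = 12.5 mm: the r=2 cylinder contributes a regular 24-gon of circumradius 2 (perimeter = 2·24·2.000·sin(180°/24) = 12.53 mm); the r=6 cylinder at (8.5, 14.5) contributes a regular 24-gon of circumradius 6 (perimeter = 2·24·6.000·sin(180°/24) = 37.59 mm); Taking the first minus the rest: starting from the r=2 cylinder, the r=6 cylinder at (8.5, 14.5) misses the remaining region (no effect) — boundary = 12.53 mm. Overall, the cross-section is a single solid region. Total boundary length (outer) = 12.53 mm.

12.53 mm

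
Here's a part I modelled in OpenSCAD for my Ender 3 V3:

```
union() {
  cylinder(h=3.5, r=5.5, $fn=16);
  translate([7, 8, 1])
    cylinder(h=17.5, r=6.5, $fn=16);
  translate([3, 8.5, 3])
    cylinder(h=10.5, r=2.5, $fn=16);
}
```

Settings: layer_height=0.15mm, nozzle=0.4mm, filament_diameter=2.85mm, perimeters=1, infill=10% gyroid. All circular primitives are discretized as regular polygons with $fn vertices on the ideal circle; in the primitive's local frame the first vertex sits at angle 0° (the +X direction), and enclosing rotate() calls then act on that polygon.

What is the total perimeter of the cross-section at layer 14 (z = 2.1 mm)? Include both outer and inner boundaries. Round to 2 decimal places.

64.01 mm

At z = 2.1 mm: the cylinder: section is a regular 16-gon, circumradius r=5.5 (perimeter = 2·16·5.500·sin(180°/16) = 34.34 mm); the cylinder at (7, 8): section is a regular 16-gon, circumradius r=6.5 (perimeter = 2·16·6.500·sin(180°/16) = 40.58 mm); the cylinder at (3, 8.5) is not intersected at this z (z outside [3, 13.5]); Merging all regions: the regions partially overlap (shared area 4.28 mm²), so the edge portions inside another operand are dropped and the merged outline is re-measured after clipping — boundary = 64.01 mm. Overall, the cross-section is a single solid region. Total boundary length (outer) = 64.01 mm.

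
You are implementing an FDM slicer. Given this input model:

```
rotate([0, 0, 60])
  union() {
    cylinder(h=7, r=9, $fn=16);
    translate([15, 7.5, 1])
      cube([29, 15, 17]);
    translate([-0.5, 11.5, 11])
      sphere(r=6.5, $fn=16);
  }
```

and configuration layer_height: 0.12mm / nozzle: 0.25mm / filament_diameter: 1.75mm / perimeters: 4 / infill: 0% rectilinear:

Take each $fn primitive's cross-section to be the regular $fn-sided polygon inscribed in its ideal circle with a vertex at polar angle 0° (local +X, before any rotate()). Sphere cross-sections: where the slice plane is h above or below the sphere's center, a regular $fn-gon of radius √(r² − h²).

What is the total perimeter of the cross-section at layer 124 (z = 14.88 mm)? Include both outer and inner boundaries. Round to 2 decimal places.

120.56 mm

At z = 14.88 mm: the cylinder does not reach this height (z outside [0, 7]); the cube at (15, 7.5) is present — its section is the full 29×15 rectangle (perimeter 88.00 mm); the r=6.5 sphere at (-0.5, 11.5) contributes a regular 16-gon of circumradius √(6.5²−3.88²) = 5.215 (perimeter = 2·16·5.215·sin(180°/16) = 32.56 mm); Merging all regions: the 2 present regions are separate (no shared area or edge), so areas and boundary lengths simply add and each stays a separate island — boundary = 120.56 mm; (whole slice rotated 60° about Z — lengths, areas and connectivity unchanged). Overall, the cross-section has 2 separate islands. Total boundary length (outer) = 120.56 mm.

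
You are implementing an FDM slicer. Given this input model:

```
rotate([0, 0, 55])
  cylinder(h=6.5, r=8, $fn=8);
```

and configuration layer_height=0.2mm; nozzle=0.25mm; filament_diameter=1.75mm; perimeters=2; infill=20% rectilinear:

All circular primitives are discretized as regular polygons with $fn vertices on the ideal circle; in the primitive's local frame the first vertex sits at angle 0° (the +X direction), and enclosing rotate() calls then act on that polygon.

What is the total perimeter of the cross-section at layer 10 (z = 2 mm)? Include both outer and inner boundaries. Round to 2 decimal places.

48.98 mm

At z = 2 mm: the r=8 cylinder gives a regular 8-gon of circumradius 8 (constant along its height) (perimeter = 2·8·8.000·sin(180°/8) = 48.98 mm); (rotated 55° about Z; rotation is an isometry so areas/perimeters/island counts are preserved). Overall, the cross-section is a single solid region. Total boundary length (outer) = 48.98 mm.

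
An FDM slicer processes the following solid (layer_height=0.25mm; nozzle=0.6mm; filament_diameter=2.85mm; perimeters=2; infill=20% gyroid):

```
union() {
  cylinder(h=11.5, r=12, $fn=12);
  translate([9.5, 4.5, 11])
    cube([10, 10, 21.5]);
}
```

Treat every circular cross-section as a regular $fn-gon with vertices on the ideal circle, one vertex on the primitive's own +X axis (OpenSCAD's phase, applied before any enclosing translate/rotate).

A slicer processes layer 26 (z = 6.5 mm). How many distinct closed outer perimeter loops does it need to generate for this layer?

1

At z = 6.5 mm: the cylinder: section is a regular 12-gon, circumradius r=12; the cube at (9.5, 4.5) is not intersected at this z (z outside [11, 32.5]); Combining (union): only the r=12 cylinder is present, so the union is just that shape — 1 connected region. The result has 1 disconnected region.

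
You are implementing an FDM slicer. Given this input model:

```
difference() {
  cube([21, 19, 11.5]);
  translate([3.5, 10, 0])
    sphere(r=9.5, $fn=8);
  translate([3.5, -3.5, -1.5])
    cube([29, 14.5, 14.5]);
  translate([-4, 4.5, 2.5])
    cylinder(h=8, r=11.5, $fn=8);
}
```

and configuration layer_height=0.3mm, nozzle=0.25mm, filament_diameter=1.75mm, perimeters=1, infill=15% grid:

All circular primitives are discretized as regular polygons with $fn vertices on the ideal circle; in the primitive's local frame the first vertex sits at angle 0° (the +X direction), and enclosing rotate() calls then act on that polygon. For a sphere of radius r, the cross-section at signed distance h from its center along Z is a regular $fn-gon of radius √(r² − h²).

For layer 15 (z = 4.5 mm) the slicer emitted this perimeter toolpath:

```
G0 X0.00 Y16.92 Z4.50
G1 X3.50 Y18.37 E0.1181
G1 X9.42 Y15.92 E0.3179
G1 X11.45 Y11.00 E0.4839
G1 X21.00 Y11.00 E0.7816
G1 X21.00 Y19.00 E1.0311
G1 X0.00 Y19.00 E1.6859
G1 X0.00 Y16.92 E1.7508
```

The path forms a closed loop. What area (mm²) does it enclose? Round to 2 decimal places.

Apply the shoelace formula to the sequence of (X, Y) vertices; enclosed area = 103.37 mm².

103.37 mm²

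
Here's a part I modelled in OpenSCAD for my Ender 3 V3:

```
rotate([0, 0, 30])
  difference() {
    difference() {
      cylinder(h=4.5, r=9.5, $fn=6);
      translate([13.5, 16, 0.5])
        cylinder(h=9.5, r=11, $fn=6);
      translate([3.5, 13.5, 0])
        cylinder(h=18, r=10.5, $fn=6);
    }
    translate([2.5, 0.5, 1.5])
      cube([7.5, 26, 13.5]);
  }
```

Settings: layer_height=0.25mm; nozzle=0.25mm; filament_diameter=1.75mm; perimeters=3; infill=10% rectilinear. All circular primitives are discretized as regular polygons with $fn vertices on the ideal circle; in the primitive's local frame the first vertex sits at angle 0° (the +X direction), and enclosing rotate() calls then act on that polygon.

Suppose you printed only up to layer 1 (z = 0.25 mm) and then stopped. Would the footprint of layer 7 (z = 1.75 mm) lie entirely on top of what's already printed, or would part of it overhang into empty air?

entirely on top

Compare the two slices. At z = 0.25: the cylinder: section is a regular 6-gon, circumradius r=9.5 (area = (6/2)·9.500²·sin(360°/6) = 234.48 mm²); the cylinder at (13.5, 16) does not reach this height (z outside [0.5, 10]); the r=10.5 cylinder at (3.5, 13.5) gives a regular 6-gon of circumradius 10.5 (constant along its height) (area = (6/2)·10.500²·sin(360°/6) = 286.44 mm²); Taking the first minus the rest: starting from the r=9.5 cylinder (234.48 mm²), the r=10.5 cylinder at (3.5, 13.5) partially overlaps it — only the 33.26 mm² overlap (of its 286.44 mm²) is removed, clipping the outline — area = 201.22 mm²; the cube at (2.5, 0.5) does not reach this height (z outside [1.5, 15]); Subtracting the remaining from the first: none of the subtracted shapes is present at this height, so that combined region is unchanged — area = 201.22 mm²; (whole slice rotated 30° about Z — lengths, areas and connectivity unchanged). At z = 1.75: the cylinder: section is a regular 6-gon, circumradius r=9.5 (area = (6/2)·9.500²·sin(360°/6) = 234.48 mm²); the cylinder at (13.5, 16): section is a regular 6-gon, circumradius r=11 (area = (6/2)·11.000²·sin(360°/6) = 314.37 mm²); the r=10.5 cylinder at (3.5, 13.5) contributes a regular 6-gon of circumradius 10.5 (area = (6/2)·10.500²·sin(360°/6) = 286.44 mm²); After the difference (first − rest): starting from the r=9.5 cylinder (234.48 mm²), the r=11 cylinder at (13.5, 16) misses the remaining region (no effect); the r=10.5 cylinder at (3.5, 13.5) partially overlaps it — only the 33.26 mm² overlap (of its 286.44 mm²) is removed, clipping the outline — area = 201.22 mm²; the cube at (2.5, 0.5) (footprint 7.5×26) is included at this height (area 195.00 mm²); Subtracting the remaining from the first: starting from that combined region (201.22 mm²), the 7.5×26 cube at (2.5, 0.5) partially overlaps it — only the 21.81 mm² overlap (of its 195.00 mm²) is removed, clipping the outline — area = 179.40 mm²; (rotated 30° about Z; rotation is an isometry so areas/perimeters/island counts are preserved). Checking containment: the cross-section at z = 1.75 is a subset of the cross-section at z = 0.25.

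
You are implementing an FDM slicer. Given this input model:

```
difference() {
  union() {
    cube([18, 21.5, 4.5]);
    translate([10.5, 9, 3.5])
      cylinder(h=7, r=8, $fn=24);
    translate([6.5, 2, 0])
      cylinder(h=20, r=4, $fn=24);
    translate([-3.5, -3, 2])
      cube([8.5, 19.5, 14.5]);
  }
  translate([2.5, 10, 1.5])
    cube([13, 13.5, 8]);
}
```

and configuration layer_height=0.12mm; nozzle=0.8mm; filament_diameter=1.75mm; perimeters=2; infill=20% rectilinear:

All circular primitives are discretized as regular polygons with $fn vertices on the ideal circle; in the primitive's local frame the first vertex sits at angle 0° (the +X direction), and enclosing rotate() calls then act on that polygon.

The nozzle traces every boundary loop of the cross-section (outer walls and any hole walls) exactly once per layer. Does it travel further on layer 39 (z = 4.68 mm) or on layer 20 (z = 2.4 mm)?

layer 20 (z = 2.4 mm)

Layer 39 (z = 4.68): the cube does not reach this height (z outside [0, 4.5]); the r=8 cylinder at (10.5, 9) contributes a regular 24-gon of circumradius 8 (perimeter = 2·24·8.000·sin(180°/24) = 50.12 mm); the r=4 cylinder at (6.5, 2) gives a regular 24-gon of circumradius 4 (constant along its height) (perimeter = 2·24·4.000·sin(180°/24) = 25.06 mm); the cube at (-3.5, -3) (footprint 8.5×19.5) is included at this height (perimeter 56.00 mm); Combining (union): the regions partially overlap (shared area 52.32 mm²), so the edge portions inside another operand are dropped and the merged outline is re-measured after clipping — boundary = 77.63 mm; the 13×13.5 cube at (2.5, 10) contributes its full rectangle (perimeter 53.00 mm); After the difference (first − rest): starting from that combined region, the 13×13.5 cube at (2.5, 10) partially overlaps it — only the 82.67 mm² overlap (of its 175.50 mm²) is removed, clipping the outline — boundary = 86.56 mm. So its perimeter = 86.56 mm. Layer 20 (z = 2.4): the cube is present — its section is the full 18×21.5 rectangle (perimeter 79.00 mm); the cylinder at (10.5, 9) is not intersected at this z (z outside [3.5, 10.5]); the r=4 cylinder at (6.5, 2) gives a regular 24-gon of circumradius 4 (constant along its height) (perimeter = 2·24·4.000·sin(180°/24) = 25.06 mm); the cube at (-3.5, -3) is present — its section is the full 8.5×19.5 rectangle (perimeter 56.00 mm); Taking the union: the regions partially overlap (shared area 124.55 mm²), so the edge portions inside another operand are dropped and the merged outline is re-measured after clipping — boundary = 91.09 mm; the 13×13.5 cube at (2.5, 10) contributes its full rectangle (perimeter 53.00 mm); Subtracting the remaining from the first: starting from the result so far, the 13×13.5 cube at (2.5, 10) partially overlaps it — only the 149.50 mm² overlap (of its 175.50 mm²) is removed, clipping the outline — boundary = 114.09 mm. So its perimeter = 114.09 mm. Layer 20 is larger (114.09 vs 86.56 mm).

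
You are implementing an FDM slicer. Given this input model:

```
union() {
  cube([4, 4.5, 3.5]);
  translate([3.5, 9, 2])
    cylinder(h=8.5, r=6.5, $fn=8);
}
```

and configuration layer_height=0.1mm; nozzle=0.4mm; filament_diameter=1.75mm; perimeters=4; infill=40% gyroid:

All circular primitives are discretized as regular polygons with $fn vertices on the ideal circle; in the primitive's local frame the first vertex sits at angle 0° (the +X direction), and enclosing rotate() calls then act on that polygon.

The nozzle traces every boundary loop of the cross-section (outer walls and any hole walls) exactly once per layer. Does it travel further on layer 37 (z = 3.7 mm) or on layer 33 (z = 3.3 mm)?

layer 33 (z = 3.3 mm)

Layer 37 (z = 3.7): the cube is absent (z outside [0, 3.5]); the r=6.5 cylinder at (3.5, 9) contributes a regular 8-gon of circumradius 6.5 (perimeter = 2·8·6.500·sin(180°/8) = 39.80 mm); Merging all regions: only the r=6.5 cylinder at (3.5, 9) is present, so the union is just that shape — boundary = 39.80 mm. So its perimeter = 39.80 mm. Layer 33 (z = 3.3): the cube is present — its section is the full 4×4.5 rectangle (perimeter 17.00 mm); the r=6.5 cylinder at (3.5, 9) contributes a regular 8-gon of circumradius 6.5 (perimeter = 2·8·6.500·sin(180°/8) = 39.80 mm); Taking the union: the regions partially overlap (shared area 5.41 mm²), so the edge portions inside another operand are dropped and the merged outline is re-measured after clipping — boundary = 46.13 mm. So its perimeter = 46.13 mm. Layer 33 is larger (46.13 vs 39.80 mm).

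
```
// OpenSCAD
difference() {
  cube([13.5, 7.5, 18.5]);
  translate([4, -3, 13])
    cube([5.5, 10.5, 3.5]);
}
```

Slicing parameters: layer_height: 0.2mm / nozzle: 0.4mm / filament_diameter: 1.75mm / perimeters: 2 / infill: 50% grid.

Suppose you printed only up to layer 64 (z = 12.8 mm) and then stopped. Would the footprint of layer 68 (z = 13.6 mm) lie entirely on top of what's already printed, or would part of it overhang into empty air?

entirely on top

Compare the two slices. At z = 12.8: the cube is present — its section is the full 13.5×7.5 rectangle (area 101.25 mm²); the cube at (4, -3) does not reach this height (z outside [13, 16.5]); Subtracting the remaining from the first: none of the subtracted shapes is present at this height, so the 13.5×7.5 cube is unchanged — area = 101.25 mm². At z = 13.6: the cube (footprint 13.5×7.5) is included at this height (area 101.25 mm²); the cube at (4, -3) (footprint 5.5×10.5) is included at this height (area 57.75 mm²); After the difference (first − rest): starting from the 13.5×7.5 cube (101.25 mm²), the 5.5×10.5 cube at (4, -3) partially overlaps it — only the 41.25 mm² overlap (of its 57.75 mm²) is removed, clipping the outline — area = 60.00 mm². Checking containment: the cross-section at z = 13.6 is a subset of the cross-section at z = 12.8.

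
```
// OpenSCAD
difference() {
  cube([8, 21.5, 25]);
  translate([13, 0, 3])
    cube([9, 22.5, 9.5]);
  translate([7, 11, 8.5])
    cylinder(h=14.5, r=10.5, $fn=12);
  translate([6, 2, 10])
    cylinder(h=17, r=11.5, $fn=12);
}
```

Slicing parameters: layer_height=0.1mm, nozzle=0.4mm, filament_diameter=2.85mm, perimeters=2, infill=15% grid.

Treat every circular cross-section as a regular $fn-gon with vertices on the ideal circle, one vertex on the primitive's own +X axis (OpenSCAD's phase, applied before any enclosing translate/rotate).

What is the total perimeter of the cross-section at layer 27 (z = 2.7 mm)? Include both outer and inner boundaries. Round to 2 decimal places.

59.00 mm

At z = 2.7 mm: the cube (footprint 8×21.5) is included at this height (perimeter 59.00 mm); the cube at (13, 0) does not reach this height (z outside [3, 12.5]); the cylinder at (7, 11) is not intersected at this z (z outside [8.5, 23]); the cylinder at (6, 2) does not reach this height (z outside [10, 27]); Subtracting the remaining from the first: none of the subtracted shapes is present at this height, so the 8×21.5 cube is unchanged — boundary = 59.00 mm. Overall, the cross-section is a single solid region. Total boundary length (outer) = 59.00 mm.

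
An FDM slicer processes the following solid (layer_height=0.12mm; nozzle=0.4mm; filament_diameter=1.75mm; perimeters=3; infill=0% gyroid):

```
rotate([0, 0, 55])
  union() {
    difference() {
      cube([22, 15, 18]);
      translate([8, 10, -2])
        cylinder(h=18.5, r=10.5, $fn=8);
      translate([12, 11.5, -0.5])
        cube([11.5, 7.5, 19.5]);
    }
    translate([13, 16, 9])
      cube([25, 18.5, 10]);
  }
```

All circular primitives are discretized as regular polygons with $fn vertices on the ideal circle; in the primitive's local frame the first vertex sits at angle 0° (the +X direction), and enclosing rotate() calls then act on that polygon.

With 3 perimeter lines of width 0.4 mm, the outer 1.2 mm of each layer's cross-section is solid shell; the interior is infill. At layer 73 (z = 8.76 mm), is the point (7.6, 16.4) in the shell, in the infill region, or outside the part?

infill

At z = 8.76 mm: the 22×15 cube contributes its full rectangle; the r=10.5 cylinder at (8, 10) gives a regular 8-gon of circumradius 10.5 (constant along its height); the 11.5×7.5 cube at (12, 11.5) contributes its full rectangle; After the difference (first − rest): starting from the 22×15 cube, the r=10.5 cylinder at (8, 10) partially overlaps it — only the 235.09 mm² overlap (of its 311.83 mm²) is removed, clipping the outline; the 11.5×7.5 cube at (12, 11.5) partially overlaps it — only the 16.96 mm² overlap (of its 86.25 mm²) is removed, clipping the outline — 2 connected regions; the cube at (13, 16) is not intersected at this z (z outside [9, 19]); Combining (union): only that combined region is present, so the union is just that shape — 2 connected regions; (whole slice rotated 55° about Z — lengths, areas and connectivity unchanged). Overall, the cross-section has 2 separate islands. Undo the 55° rotation: the query point maps to (17.793, 3.181) in the un-rotated model frame. The nearest boundary edge runs (15.42, 2.58)→(18.50, 10.00); distance from the point to it = 1.96 mm. (Shell/infill is judged within the island containing the point — the largest one.) The point is inside the cross-section and 1.96 mm from the nearest boundary — more than the 1.2 mm shell width (3 × 0.4), so it's in the infill interior.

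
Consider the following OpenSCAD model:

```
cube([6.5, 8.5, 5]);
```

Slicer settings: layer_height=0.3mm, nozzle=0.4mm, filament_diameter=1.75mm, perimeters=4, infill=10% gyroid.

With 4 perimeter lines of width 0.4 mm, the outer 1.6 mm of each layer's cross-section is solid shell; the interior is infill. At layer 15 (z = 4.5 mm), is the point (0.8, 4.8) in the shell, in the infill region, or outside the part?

shell

At z = 4.5 mm: the cube (footprint 6.5×8.5) is included at this height. Overall, the cross-section is a single solid region. The nearest boundary edge runs (0.00, 8.50)→(0.00, 0.00); distance from the point to it = 0.80 mm. The point is inside the cross-section, 0.80 mm from the nearest boundary — within the 1.6 mm shell band (4 × 0.4).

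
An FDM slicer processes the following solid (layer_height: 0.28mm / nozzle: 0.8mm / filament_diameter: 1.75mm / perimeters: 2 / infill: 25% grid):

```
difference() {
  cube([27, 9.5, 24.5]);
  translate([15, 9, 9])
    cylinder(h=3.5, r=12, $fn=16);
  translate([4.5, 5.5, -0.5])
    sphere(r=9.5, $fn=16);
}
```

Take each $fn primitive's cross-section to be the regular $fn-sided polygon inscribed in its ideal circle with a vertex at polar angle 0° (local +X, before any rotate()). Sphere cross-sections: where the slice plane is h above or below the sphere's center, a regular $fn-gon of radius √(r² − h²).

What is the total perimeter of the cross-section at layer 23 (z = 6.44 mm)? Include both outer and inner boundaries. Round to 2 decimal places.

61.03 mm

At z = 6.44 mm: the cube is present — its section is the full 27×9.5 rectangle (perimeter 73.00 mm); the cylinder at (15, 9) is absent (z outside [9, 12.5]); the r=9.5 sphere at (4.5, 5.5) slices to a regular 16-gon of circumradius 6.487 (√(r²−h²) with h=6.94 from center) (perimeter = 2·16·6.487·sin(180°/16) = 40.50 mm); After the difference (first − rest): starting from the 27×9.5 cube, the r=9.5 sphere at (4.5, 5.5) partially overlaps it — only the 96.21 mm² overlap (of its 128.85 mm²) is removed, clipping the outline — boundary = 61.03 mm. Overall, the cross-section has 2 separate islands. Total boundary length (outer) = 61.03 mm.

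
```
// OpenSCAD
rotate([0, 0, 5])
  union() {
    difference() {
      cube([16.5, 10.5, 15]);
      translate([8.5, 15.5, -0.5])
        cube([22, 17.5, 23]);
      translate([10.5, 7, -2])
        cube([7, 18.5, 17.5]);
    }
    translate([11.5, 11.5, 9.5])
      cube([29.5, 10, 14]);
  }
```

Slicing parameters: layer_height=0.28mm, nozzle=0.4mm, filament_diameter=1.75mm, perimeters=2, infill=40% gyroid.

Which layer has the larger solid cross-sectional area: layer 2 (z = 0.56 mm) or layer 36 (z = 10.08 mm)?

layer 36 (z = 10.08 mm)

Layer 2 (z = 0.56): the cube is present — its section is the full 16.5×10.5 rectangle (area 173.25 mm²); the cube at (8.5, 15.5) (footprint 22×17.5) is included at this height (area 385.00 mm²); the 7×18.5 cube at (10.5, 7) contributes its full rectangle (area 129.50 mm²); Subtracting the remaining from the first: starting from the 16.5×10.5 cube (173.25 mm²), the 22×17.5 cube at (8.5, 15.5) misses the remaining region (no effect); the 7×18.5 cube at (10.5, 7) partially overlaps it — only the 21.00 mm² overlap (of its 129.50 mm²) is removed, clipping the outline — area = 152.25 mm²; the cube at (11.5, 11.5) is absent (z outside [9.5, 23.5]); Combining (union): only that combined region is present, so the union is just that shape — area = 152.25 mm²; (whole slice rotated 5° about Z — lengths, areas and connectivity unchanged). So its area = 152.25 mm². Layer 36 (z = 10.08): the cube (footprint 16.5×10.5) is included at this height (area 173.25 mm²); the cube at (8.5, 15.5) (footprint 22×17.5) is included at this height (area 385.00 mm²); the 7×18.5 cube at (10.5, 7) contributes its full rectangle (area 129.50 mm²); Subtracting the remaining from the first: starting from the 16.5×10.5 cube (173.25 mm²), the 22×17.5 cube at (8.5, 15.5) misses the remaining region (no effect); the 7×18.5 cube at (10.5, 7) partially overlaps it — only the 21.00 mm² overlap (of its 129.50 mm²) is removed, clipping the outline — area = 152.25 mm²; the cube at (11.5, 11.5) is present — its section is the full 29.5×10 rectangle (area 295.00 mm²); Merging all regions: the 2 present regions are separate (no shared area or edge), so areas and boundary lengths simply add and each stays a separate island — area = 447.25 mm²; (rotated 5° about Z; rotation is an isometry so areas/perimeters/island counts are preserved). So its area = 447.25 mm². Layer 36 is larger (447.25 vs 152.25 mm²).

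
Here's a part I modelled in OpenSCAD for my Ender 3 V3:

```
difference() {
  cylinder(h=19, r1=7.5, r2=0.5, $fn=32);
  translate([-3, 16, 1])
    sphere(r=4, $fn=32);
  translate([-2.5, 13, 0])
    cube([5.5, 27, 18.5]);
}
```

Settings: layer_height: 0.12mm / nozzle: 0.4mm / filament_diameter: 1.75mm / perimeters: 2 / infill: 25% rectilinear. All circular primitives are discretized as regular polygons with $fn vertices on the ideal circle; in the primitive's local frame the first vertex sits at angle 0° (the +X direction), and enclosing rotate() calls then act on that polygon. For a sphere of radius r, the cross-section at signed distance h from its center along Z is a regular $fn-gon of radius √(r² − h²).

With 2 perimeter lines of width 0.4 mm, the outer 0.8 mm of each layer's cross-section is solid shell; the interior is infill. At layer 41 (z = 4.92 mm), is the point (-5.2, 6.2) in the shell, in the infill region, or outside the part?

outside

At z = 4.92 mm: the cone contributes a regular 32-gon of circumradius 5.687 (interpolated between r1=7.5 and r2=0.5 at t=0.259); the sphere at (-3, 16): section is a regular 32-gon, circumradius = √(r²−h²) = √(4²−3.92²) = 0.796; the cube at (-2.5, 13) (footprint 5.5×27) is included at this height; After the difference (first − rest): starting from the cone, the r=4 sphere at (-3, 16) misses the remaining region (no effect); the 5.5×27 cube at (-2.5, 13) misses the remaining region (no effect) — 1 connected region. Overall, the cross-section is a single solid region. The nearest boundary edge runs (-4.02, 4.02)→(-3.16, 4.73); distance from the point to it = 2.43 mm. The point is not inside any of the regions above, so it lies outside the cross-section (2.43 mm from the nearest boundary).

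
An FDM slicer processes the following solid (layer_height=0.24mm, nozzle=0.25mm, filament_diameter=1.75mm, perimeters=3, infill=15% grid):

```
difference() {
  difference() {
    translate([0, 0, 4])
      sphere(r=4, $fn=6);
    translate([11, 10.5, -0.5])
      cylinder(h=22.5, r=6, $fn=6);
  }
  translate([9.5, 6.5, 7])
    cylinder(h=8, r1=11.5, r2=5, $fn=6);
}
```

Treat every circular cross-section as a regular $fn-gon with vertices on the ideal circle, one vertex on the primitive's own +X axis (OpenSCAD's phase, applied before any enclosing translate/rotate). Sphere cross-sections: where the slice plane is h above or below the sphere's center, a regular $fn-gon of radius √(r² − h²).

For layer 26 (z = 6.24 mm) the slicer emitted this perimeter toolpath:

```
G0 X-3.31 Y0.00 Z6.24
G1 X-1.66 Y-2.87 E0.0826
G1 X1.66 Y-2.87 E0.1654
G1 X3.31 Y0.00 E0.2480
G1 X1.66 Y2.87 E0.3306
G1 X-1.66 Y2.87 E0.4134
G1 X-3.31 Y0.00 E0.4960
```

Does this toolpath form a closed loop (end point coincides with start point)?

yes

Start point (G0): (-3.31, 0.00). End point (last G1): the path returns to the start — closed.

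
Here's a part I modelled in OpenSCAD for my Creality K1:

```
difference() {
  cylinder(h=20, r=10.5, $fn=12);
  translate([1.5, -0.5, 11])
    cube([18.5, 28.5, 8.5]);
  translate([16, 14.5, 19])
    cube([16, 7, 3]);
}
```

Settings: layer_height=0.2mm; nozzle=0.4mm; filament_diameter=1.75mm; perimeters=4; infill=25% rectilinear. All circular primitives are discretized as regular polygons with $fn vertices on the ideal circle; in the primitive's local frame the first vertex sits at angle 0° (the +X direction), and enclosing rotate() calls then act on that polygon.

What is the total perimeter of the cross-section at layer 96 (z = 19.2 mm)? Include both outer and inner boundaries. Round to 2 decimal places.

At z = 19.2 mm: the r=10.5 cylinder gives a regular 12-gon of circumradius 10.5 (constant along its height) (perimeter = 2·12·10.500·sin(180°/12) = 65.22 mm); the cube at (1.5, -0.5) (footprint 18.5×28.5) is included at this height (perimeter 94.00 mm); the 16×7 cube at (16, 14.5) contributes its full rectangle (perimeter 46.00 mm); Taking the first minus the rest: starting from the r=10.5 cylinder, the 18.5×28.5 cube at (1.5, -0.5) partially overlaps it — only the 71.71 mm² overlap (of its 527.25 mm²) is removed, clipping the outline; the 16×7 cube at (16, 14.5) misses the remaining region (no effect) — boundary = 69.42 mm. Overall, the cross-section is a single solid region. Total boundary length (outer) = 69.42 mm.

69.42 mm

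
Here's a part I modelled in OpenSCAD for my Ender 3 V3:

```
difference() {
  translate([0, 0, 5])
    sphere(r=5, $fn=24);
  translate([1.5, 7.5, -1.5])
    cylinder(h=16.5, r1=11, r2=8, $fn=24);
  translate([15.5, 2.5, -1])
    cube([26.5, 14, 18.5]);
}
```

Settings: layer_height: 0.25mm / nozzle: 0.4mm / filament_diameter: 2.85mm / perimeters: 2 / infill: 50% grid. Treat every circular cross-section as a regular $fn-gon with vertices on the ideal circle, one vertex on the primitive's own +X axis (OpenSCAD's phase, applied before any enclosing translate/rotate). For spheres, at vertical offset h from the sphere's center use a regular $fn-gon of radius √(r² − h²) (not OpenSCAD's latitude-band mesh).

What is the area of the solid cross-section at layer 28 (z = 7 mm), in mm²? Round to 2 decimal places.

At z = 7 mm: the sphere: section is a regular 24-gon, circumradius = √(r²−h²) = √(5²−2²) = 4.583 (area = (24/2)·4.583²·sin(360°/24) = 65.22 mm²); the cone at (1.5, 7.5) contributes a regular 24-gon of circumradius 9.455 (interpolated between r1=11 and r2=8 at t=0.515) (area = (24/2)·9.455²·sin(360°/24) = 277.63 mm²); the 26.5×14 cube at (15.5, 2.5) contributes its full rectangle (area 371.00 mm²); Taking the first minus the rest: starting from the r=5 sphere (65.22 mm²), the cone at (1.5, 7.5) partially overlaps it — only the 45.08 mm² overlap (of its 277.63 mm²) is removed, clipping the outline; the 26.5×14 cube at (15.5, 2.5) misses the remaining region (no effect) — area = 20.14 mm². Overall, the cross-section is a single solid region. Net area = 20.14 mm².

20.14 mm²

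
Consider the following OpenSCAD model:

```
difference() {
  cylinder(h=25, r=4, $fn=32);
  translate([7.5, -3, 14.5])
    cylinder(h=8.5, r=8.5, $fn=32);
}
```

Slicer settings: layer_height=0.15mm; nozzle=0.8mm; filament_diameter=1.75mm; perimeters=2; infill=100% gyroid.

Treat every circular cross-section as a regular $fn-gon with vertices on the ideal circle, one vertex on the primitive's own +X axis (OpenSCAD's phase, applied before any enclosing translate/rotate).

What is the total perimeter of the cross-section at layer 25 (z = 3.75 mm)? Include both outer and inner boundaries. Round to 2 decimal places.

25.09 mm

At z = 3.75 mm: the r=4 cylinder contributes a regular 32-gon of circumradius 4 (perimeter = 2·32·4.000·sin(180°/32) = 25.09 mm); the cylinder at (7.5, -3) does not reach this height (z outside [14.5, 23]); Taking the first minus the rest: none of the subtracted shapes is present at this height, so the r=4 cylinder is unchanged — boundary = 25.09 mm. Overall, the cross-section is a single solid region. Total boundary length (outer) = 25.09 mm.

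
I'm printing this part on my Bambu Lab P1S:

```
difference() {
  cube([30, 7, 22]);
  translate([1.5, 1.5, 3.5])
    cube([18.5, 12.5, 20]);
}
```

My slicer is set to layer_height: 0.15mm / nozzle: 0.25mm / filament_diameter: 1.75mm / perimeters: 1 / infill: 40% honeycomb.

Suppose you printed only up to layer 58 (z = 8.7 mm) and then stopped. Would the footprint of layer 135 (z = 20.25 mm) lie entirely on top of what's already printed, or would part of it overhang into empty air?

entirely on top

Compare the two slices. At z = 8.7: the cube is present — its section is the full 30×7 rectangle (area 210.00 mm²); the cube at (1.5, 1.5) is present — its section is the full 18.5×12.5 rectangle (area 231.25 mm²); Taking the first minus the rest: starting from the 30×7 cube (210.00 mm²), the 18.5×12.5 cube at (1.5, 1.5) partially overlaps it — only the 101.75 mm² overlap (of its 231.25 mm²) is removed, clipping the outline — area = 108.25 mm². At z = 20.25: the cube is present — its section is the full 30×7 rectangle (area 210.00 mm²); the cube at (1.5, 1.5) is present — its section is the full 18.5×12.5 rectangle (area 231.25 mm²); After the difference (first − rest): starting from the 30×7 cube (210.00 mm²), the 18.5×12.5 cube at (1.5, 1.5) partially overlaps it — only the 101.75 mm² overlap (of its 231.25 mm²) is removed, clipping the outline — area = 108.25 mm². Checking containment: the cross-section at z = 20.25 is a subset of the cross-section at z = 8.7.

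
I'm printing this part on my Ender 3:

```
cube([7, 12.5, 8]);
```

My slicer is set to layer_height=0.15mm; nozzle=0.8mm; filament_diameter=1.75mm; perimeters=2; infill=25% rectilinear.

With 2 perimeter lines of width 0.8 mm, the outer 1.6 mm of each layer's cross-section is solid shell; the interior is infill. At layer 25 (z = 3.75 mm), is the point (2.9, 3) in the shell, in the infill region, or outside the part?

infill

At z = 3.75 mm: the 7×12.5 cube contributes its full rectangle. Overall, the cross-section is a single solid region. The nearest boundary edge runs (0.00, 12.50)→(0.00, 0.00); distance from the point to it = 2.90 mm. The point is inside the cross-section and 2.90 mm from the nearest boundary — more than the 1.6 mm shell width (2 × 0.8), so it's in the infill interior.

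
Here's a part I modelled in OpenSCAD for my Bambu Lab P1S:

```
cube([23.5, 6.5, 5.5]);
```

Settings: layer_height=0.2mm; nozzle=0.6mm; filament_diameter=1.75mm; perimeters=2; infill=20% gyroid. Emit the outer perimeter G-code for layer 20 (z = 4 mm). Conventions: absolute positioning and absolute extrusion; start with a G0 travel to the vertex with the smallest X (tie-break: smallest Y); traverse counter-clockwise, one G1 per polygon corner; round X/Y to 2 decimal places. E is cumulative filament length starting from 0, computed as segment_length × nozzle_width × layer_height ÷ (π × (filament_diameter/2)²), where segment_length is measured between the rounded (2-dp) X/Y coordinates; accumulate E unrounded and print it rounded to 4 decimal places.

G0 X0.00 Y0.00 Z4.00
G1 X23.50 Y0.00 E1.1724
G1 X23.50 Y6.50 E1.4967
G1 X0.00 Y6.50 E2.6691
G1 X0.00 Y0.00 E2.9934

At z = 4 mm: the cube (footprint 23.5×6.5) is included at this height. The outline is a single polygon with 4 vertices. Extrusion per mm of travel: 0.6 × 0.2 / (π × 0.875²) = 0.049890. Accumulating E over each segment gives final E = 2.9934.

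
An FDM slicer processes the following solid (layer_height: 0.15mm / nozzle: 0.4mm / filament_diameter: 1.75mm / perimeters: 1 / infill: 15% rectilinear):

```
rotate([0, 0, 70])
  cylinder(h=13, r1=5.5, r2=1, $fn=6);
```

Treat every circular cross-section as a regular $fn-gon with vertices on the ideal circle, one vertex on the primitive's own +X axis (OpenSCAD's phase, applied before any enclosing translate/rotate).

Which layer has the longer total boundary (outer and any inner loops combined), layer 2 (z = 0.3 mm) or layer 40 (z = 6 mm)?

layer 2 (z = 0.3 mm)

Layer 2 (z = 0.3): the cone (r1=5.5→r2=1) has section circumradius 5.396 here — a regular 6-gon (perimeter = 2·6·5.396·sin(180°/6) = 32.38 mm); (whole slice rotated 70° about Z — lengths, areas and connectivity unchanged). So its perimeter = 32.38 mm. Layer 40 (z = 6): the cone contributes a regular 6-gon of circumradius 3.423 (interpolated between r1=5.5 and r2=1 at t=0.462) (perimeter = 2·6·3.423·sin(180°/6) = 20.54 mm); (rotated 70° about Z; rotation is an isometry so areas/perimeters/island counts are preserved). So its perimeter = 20.54 mm. Layer 2 is larger (32.38 vs 20.54 mm).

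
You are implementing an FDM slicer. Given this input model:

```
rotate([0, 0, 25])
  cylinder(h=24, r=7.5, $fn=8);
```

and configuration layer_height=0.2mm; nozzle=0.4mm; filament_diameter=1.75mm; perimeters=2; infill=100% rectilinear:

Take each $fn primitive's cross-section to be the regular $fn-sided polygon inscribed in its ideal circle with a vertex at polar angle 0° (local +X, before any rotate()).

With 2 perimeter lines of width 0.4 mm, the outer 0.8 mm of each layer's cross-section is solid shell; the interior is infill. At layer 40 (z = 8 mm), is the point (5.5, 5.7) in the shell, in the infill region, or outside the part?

At z = 8 mm: the r=7.5 cylinder gives a regular 8-gon of circumradius 7.5 (constant along its height); (whole slice rotated 25° about Z — lengths, areas and connectivity unchanged). Overall, the cross-section is a single solid region. Undo the 25° rotation: the query point maps to (7.394, 2.842) in the un-rotated model frame. The nearest boundary edge runs (7.50, 0.00)→(5.30, 5.30); distance from the point to it = 0.99 mm. The point is not inside any of the regions above, so it lies outside the cross-section (0.99 mm from the nearest boundary).

outside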